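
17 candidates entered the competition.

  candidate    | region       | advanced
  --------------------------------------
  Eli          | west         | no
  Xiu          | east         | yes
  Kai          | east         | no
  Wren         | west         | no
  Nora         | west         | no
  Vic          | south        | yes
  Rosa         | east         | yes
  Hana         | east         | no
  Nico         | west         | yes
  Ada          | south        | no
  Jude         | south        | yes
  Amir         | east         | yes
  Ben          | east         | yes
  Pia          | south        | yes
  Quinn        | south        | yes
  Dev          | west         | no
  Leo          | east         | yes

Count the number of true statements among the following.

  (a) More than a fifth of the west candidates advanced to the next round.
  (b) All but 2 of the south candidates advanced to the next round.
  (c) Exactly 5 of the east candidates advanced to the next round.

1

(a) west: |A| = 5, |A ∩ B| = 1; needs |A ∩ B| / |A| > 1/5 — false.
(b) south: |A| = 5, |A ∩ B| = 4; needs |A ∖ B| = 2 — false.
(c) east: |A| = 7, |A ∩ B| = 5; needs |A ∩ B| = 5 — true.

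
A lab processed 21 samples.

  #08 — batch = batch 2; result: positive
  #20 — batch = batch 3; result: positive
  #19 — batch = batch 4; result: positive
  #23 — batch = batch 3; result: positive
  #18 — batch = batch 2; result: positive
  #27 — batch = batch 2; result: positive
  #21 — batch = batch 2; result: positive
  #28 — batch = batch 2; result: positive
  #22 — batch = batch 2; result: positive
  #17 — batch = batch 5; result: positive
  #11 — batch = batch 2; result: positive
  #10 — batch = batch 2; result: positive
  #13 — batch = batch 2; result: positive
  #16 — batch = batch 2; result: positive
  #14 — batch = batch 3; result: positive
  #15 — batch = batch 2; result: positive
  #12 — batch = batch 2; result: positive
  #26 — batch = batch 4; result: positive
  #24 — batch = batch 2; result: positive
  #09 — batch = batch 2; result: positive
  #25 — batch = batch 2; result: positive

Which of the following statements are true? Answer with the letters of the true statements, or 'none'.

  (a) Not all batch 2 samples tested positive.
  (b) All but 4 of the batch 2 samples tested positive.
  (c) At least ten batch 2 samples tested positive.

|A| = 15, |A ∩ B| = 15, |A ∖ B| = 0.
(a) A ⊄ B (|A ∖ B| ≥ 1): fails.
(b) |A ∖ B| = 4: fails.
(c) |A ∩ B| ≥ 10: holds.

(c)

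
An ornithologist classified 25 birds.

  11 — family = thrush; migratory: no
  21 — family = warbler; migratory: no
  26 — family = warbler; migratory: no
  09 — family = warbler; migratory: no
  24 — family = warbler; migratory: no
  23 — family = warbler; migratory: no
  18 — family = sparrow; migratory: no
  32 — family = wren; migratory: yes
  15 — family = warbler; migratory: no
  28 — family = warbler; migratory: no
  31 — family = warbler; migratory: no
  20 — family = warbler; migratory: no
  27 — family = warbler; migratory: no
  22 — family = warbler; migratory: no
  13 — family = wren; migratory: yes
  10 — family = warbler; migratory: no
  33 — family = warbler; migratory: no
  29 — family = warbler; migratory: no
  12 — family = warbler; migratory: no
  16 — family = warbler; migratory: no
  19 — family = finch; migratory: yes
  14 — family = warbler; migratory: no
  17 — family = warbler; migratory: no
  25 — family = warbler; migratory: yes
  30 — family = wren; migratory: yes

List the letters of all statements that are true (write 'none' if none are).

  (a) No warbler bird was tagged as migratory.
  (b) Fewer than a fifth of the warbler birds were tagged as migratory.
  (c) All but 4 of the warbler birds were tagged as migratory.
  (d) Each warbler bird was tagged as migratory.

|A| = 19, |A ∩ B| = 1, |A ∖ B| = 18.
(a) A ∩ B = ∅ (|A ∩ B| = 0): fails.
(b) |A ∩ B| / |A| < 1/5: holds.
(c) |A ∖ B| = 4: fails.
(d) A ⊆ B, i.e. every element of A is in B (|A ∖ B| = 0): fails.

(b)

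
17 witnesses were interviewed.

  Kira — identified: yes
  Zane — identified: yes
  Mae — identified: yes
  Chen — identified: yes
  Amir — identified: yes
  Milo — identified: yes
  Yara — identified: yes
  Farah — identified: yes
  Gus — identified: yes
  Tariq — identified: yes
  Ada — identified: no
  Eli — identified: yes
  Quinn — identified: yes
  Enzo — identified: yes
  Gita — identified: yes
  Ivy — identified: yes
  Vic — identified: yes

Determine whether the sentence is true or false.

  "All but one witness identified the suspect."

'All but one witness identified the suspect' holds iff |A ∖ B| = 1.
|A| = 17, |A ∩ B| = 16, |A ∖ B| = 1.
|A ∖ B| = 1, so the statement is true.

True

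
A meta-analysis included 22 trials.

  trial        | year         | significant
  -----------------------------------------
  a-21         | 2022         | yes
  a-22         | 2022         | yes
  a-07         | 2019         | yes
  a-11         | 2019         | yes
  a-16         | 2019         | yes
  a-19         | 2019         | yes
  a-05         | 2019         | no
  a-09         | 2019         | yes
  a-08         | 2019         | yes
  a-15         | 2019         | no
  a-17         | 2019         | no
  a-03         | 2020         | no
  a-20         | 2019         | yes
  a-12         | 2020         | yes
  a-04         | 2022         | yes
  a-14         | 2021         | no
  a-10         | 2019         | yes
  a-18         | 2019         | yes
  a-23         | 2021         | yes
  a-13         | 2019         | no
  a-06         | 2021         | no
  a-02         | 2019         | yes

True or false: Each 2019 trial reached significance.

Truth condition: A ⊆ B, i.e. every element of A is in B (|A ∖ B| = 0).
A (the restrictor) = {a-07, a-11, a-16, a-19, a-05, a-09, a-08, a-15, a-17, a-20, a-10, a-18, a-13, a-02}, |A| = 14.
A ∖ B = {a-05, a-15, a-17, a-13}, so |A ∖ B| = 4.
So the statement is false.

False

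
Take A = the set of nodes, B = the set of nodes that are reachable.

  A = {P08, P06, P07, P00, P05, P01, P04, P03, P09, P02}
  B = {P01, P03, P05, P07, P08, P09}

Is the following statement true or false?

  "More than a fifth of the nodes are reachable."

Truth condition: |A ∩ B| / |A| > 1/5.
A (the restrictor) = {P08, P06, P07, P00, P05, P01, P04, P03, P09, P02}, |A| = 10.
A ∩ B = {P08, P07, P05, P01, P03, P09}, so |A ∩ B| = 6.
A ∖ B = {P06, P00, P04, P02}, so |A ∖ B| = 4.
|A ∩ B|/|A| = 6/10, so the statement is true.

True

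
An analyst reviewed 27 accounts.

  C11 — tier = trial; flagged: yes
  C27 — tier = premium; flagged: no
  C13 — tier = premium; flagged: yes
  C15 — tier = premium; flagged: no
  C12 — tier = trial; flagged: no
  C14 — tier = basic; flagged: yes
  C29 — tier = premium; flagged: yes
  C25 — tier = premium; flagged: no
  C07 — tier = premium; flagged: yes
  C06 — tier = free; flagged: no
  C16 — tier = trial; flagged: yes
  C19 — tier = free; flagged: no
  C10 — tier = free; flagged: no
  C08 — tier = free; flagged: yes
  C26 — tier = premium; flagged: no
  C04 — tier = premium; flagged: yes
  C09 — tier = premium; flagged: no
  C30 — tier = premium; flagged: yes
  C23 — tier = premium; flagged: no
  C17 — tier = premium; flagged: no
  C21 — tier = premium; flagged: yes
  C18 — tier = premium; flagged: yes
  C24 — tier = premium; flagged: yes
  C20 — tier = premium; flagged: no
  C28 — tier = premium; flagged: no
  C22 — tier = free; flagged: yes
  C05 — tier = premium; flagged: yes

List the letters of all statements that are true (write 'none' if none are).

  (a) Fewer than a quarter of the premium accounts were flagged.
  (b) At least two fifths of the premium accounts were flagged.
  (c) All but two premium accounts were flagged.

(b)

|A| = 18, |A ∩ B| = 9, |A ∖ B| = 9.
(a) |A ∩ B| / |A| < 1/4: fails.
(b) |A ∩ B| / |A| ≥ 2/5: holds.
(c) |A ∖ B| = 2: fails.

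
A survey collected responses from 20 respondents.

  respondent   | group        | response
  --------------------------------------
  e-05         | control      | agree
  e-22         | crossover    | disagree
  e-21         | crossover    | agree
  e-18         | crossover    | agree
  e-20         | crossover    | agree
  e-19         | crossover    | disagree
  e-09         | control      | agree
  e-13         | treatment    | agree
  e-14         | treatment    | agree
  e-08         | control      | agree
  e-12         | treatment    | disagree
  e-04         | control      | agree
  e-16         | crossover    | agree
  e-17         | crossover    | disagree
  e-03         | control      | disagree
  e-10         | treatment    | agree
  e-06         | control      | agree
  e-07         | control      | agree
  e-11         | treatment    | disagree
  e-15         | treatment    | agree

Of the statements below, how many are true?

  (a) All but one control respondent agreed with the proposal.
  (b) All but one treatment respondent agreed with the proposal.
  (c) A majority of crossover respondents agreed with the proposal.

2

(a) control: |A| = 7, |A ∩ B| = 6; needs |A ∖ B| = 1 — true.
(b) treatment: |A| = 6, |A ∩ B| = 4; needs |A ∖ B| = 1 — false.
(c) crossover: |A| = 7, |A ∩ B| = 4; needs |A ∩ B| > |A ∖ B| — true.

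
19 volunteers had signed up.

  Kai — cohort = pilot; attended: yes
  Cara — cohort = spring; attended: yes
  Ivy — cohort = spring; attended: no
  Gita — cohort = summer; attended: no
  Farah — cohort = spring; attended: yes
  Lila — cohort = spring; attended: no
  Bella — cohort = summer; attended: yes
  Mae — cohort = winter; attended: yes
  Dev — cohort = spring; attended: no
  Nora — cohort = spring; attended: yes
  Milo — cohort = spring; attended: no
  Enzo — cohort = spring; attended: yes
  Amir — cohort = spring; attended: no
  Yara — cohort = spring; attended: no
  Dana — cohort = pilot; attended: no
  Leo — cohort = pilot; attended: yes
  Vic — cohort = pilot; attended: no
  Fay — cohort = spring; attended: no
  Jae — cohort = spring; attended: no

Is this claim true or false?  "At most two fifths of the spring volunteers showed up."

True

Truth condition: |A ∩ B| / |A| ≤ 2/5.
A (the restrictor) = {Cara, Ivy, Farah, Lila, Dev, Nora, Milo, Enzo, Amir, Yara, Fay, Jae}, |A| = 12.
A ∩ B = {Cara, Farah, Nora, Enzo}, so |A ∩ B| = 4.
A ∖ B = {Ivy, Lila, Dev, Milo, Amir, Yara, Fay, Jae}, so |A ∖ B| = 8.
|A ∩ B|/|A| = 4/12, so the statement is true.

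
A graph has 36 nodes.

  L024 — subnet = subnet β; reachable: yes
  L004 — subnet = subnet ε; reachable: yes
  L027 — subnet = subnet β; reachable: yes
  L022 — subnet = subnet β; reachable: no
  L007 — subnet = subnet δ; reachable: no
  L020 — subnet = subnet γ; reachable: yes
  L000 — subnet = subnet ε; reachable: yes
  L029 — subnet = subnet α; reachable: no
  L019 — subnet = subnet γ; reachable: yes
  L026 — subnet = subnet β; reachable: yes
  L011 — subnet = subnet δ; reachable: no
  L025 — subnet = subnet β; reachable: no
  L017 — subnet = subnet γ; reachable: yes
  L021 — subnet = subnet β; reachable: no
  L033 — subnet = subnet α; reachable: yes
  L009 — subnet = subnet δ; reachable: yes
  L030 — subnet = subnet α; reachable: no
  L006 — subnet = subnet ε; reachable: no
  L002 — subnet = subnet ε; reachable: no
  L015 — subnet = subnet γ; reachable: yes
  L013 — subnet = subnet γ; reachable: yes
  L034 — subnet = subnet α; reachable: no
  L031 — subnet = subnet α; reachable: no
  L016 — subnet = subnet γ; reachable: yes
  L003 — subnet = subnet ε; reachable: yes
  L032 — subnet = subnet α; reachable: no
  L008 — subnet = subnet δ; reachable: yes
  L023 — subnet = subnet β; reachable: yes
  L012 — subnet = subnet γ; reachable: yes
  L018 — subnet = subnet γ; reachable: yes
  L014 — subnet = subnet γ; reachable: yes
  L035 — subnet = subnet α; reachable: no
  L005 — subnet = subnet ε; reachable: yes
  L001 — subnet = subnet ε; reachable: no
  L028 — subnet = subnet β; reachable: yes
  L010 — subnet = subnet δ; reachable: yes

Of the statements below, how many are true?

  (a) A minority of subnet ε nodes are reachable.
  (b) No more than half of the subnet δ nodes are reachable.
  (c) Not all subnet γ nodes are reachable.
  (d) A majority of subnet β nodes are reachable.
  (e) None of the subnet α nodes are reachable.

(a) subnet ε: |A| = 7, |A ∩ B| = 4; needs |A ∩ B| < |A ∖ B| — false.
(b) subnet δ: |A| = 5, |A ∩ B| = 3; needs |A ∩ B| ≤ |A ∖ B| — false.
(c) subnet γ: |A| = 9, |A ∩ B| = 9; needs A ⊄ B (|A ∖ B| ≥ 1) — false.
(d) subnet β: |A| = 8, |A ∩ B| = 5; needs |A ∩ B| > |A ∖ B| — true.
(e) subnet α: |A| = 7, |A ∩ B| = 1; needs A ∩ B = ∅ (|A ∩ B| = 0) — false.

1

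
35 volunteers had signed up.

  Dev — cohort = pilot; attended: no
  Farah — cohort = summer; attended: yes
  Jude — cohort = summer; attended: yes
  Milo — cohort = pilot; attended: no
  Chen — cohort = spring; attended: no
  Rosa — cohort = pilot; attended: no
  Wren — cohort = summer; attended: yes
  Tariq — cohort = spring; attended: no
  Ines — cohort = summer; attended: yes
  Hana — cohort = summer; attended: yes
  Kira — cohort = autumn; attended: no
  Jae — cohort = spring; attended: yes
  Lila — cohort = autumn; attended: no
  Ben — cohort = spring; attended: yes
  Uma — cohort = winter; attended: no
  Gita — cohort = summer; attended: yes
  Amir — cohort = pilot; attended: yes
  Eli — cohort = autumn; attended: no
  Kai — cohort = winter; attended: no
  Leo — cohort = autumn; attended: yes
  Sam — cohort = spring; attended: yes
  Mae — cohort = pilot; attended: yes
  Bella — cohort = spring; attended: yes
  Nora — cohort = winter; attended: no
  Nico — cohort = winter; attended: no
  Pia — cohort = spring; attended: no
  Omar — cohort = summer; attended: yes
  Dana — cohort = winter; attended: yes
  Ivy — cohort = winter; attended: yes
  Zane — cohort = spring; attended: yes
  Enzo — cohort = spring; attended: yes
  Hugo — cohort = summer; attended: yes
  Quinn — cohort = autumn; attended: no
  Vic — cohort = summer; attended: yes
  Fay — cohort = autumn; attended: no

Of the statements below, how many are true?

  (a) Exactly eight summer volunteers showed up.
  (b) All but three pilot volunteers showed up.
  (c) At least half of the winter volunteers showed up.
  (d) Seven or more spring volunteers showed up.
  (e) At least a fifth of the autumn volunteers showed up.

1

(a) summer: |A| = 9, |A ∩ B| = 9; needs |A ∩ B| = 8 — false.
(b) pilot: |A| = 5, |A ∩ B| = 2; needs |A ∖ B| = 3 — true.
(c) winter: |A| = 6, |A ∩ B| = 2; needs |A ∩ B| ≥ |A ∖ B| — false.
(d) spring: |A| = 9, |A ∩ B| = 6; needs |A ∩ B| ≥ 7 — false.
(e) autumn: |A| = 6, |A ∩ B| = 1; needs |A ∩ B| / |A| ≥ 1/5 — false.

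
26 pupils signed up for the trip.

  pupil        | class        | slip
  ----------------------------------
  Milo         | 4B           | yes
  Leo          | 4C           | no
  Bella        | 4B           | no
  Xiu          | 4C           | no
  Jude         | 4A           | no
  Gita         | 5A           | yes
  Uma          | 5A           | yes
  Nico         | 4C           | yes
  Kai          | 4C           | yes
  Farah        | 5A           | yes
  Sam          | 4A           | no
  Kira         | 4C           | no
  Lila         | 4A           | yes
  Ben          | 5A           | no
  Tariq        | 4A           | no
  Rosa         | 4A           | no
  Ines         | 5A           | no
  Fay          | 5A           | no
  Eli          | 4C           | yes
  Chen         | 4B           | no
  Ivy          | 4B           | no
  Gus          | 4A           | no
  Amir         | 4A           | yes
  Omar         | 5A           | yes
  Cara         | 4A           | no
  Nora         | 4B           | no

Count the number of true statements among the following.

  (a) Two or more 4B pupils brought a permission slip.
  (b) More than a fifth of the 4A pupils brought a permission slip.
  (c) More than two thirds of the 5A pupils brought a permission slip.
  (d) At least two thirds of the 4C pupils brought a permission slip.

1

(a) 4B: |A| = 5, |A ∩ B| = 1; needs |A ∩ B| ≥ 2 — false.
(b) 4A: |A| = 8, |A ∩ B| = 2; needs |A ∩ B| / |A| > 1/5 — true.
(c) 5A: |A| = 7, |A ∩ B| = 4; needs |A ∩ B| / |A| > 2/3 — false.
(d) 4C: |A| = 6, |A ∩ B| = 3; needs |A ∩ B| / |A| ≥ 2/3 — false.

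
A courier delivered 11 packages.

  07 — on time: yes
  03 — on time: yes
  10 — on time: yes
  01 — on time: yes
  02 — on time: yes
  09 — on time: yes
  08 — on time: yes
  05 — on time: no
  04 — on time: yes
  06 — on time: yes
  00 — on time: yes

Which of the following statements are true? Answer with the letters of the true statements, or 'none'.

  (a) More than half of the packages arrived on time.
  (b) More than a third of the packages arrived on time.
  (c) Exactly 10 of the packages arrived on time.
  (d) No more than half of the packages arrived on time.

(a), (b), (c)

|A| = 11, |A ∩ B| = 10, |A ∖ B| = 1.
(a) |A ∩ B| > |A ∖ B|: holds.
(b) |A ∩ B| / |A| > 1/3: holds.
(c) |A ∩ B| = 10: holds.
(d) |A ∩ B| ≤ |A ∖ B|: fails.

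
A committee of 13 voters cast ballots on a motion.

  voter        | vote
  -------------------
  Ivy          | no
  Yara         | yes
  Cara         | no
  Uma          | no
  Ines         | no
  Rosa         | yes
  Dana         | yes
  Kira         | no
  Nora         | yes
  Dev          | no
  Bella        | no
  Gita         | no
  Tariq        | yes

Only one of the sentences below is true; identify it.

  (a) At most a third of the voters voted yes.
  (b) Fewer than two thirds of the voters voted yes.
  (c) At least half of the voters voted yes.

(b)

|A| = 13, |A ∩ B| = 5, |A ∖ B| = 8.
(a) requires |A ∩ B| / |A| ≤ 1/3: false.
(b) requires |A ∩ B| / |A| < 2/3: true.
(c) requires |A ∩ B| ≥ |A ∖ B|: false.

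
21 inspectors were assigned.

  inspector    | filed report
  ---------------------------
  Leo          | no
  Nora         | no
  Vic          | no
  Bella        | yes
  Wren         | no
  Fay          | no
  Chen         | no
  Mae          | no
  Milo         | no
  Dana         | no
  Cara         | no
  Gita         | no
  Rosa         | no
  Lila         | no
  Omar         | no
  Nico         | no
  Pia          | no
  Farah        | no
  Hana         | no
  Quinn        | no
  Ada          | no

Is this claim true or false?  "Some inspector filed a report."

True

The determiner here denotes the relation: A ∩ B ≠ ∅ (|A ∩ B| ≥ 1).
|A| = 21, |A ∩ B| = 1, |A ∖ B| = 20.
So the statement is true.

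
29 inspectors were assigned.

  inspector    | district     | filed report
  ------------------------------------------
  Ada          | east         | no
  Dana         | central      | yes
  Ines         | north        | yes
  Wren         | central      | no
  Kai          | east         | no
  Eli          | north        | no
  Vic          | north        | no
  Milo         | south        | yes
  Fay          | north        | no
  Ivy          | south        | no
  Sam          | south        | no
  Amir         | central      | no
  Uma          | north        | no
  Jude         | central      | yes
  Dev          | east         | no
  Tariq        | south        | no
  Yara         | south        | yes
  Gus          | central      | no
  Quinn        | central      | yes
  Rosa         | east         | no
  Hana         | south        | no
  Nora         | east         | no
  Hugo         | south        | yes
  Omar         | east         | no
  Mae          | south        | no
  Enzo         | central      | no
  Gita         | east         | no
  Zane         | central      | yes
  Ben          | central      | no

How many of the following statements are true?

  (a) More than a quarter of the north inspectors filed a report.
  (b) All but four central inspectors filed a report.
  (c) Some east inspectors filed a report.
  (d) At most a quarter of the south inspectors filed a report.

0

(a) north: |A| = 5, |A ∩ B| = 1; needs |A ∩ B| / |A| > 1/4 — false.
(b) central: |A| = 9, |A ∩ B| = 4; needs |A ∖ B| = 4 — false.
(c) east: |A| = 7, |A ∩ B| = 0; needs A ∩ B ≠ ∅ (|A ∩ B| ≥ 1) — false.
(d) south: |A| = 8, |A ∩ B| = 3; needs |A ∩ B| / |A| ≤ 1/4 — false.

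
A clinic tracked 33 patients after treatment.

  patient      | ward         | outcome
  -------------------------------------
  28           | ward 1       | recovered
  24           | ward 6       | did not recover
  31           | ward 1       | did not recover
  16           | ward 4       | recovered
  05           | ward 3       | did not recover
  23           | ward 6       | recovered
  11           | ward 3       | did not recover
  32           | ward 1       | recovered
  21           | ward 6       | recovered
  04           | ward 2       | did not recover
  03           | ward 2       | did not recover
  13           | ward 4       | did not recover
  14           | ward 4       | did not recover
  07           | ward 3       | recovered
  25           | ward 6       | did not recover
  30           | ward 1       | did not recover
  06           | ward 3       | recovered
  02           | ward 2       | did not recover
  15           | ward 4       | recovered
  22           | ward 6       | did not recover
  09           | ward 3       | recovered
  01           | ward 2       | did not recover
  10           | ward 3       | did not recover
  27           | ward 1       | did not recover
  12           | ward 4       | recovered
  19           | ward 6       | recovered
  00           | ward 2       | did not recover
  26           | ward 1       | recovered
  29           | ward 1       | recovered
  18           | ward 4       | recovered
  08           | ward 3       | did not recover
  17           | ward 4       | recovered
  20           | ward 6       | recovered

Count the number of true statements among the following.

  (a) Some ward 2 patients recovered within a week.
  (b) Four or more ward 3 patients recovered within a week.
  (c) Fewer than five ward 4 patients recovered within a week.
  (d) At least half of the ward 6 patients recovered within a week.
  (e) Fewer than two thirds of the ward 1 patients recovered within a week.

(a) ward 2: |A| = 5, |A ∩ B| = 0; needs A ∩ B ≠ ∅ (|A ∩ B| ≥ 1) — false.
(b) ward 3: |A| = 7, |A ∩ B| = 3; needs |A ∩ B| ≥ 4 — false.
(c) ward 4: |A| = 7, |A ∩ B| = 5; needs |A ∩ B| < 5 — false.
(d) ward 6: |A| = 7, |A ∩ B| = 4; needs |A ∩ B| ≥ |A ∖ B| — true.
(e) ward 1: |A| = 7, |A ∩ B| = 4; needs |A ∩ B| / |A| < 2/3 — true.

2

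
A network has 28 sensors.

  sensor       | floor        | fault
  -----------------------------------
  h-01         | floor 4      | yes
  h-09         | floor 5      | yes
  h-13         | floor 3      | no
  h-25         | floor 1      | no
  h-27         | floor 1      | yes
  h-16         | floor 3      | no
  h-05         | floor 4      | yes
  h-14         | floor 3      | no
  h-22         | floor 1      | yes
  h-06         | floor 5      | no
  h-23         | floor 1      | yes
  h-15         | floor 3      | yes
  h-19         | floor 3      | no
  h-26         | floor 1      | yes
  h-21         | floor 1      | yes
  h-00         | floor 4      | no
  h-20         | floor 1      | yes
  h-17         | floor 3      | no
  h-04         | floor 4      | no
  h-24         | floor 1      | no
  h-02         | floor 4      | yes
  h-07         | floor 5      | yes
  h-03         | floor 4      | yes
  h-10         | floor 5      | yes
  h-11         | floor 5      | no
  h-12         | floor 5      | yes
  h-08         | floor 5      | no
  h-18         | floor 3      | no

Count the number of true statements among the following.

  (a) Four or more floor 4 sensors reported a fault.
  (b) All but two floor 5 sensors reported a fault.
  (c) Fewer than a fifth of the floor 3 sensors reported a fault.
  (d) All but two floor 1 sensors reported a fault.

3

(a) floor 4: |A| = 6, |A ∩ B| = 4; needs |A ∩ B| ≥ 4 — true.
(b) floor 5: |A| = 7, |A ∩ B| = 4; needs |A ∖ B| = 2 — false.
(c) floor 3: |A| = 7, |A ∩ B| = 1; needs |A ∩ B| / |A| < 1/5 — true.
(d) floor 1: |A| = 8, |A ∩ B| = 6; needs |A ∖ B| = 2 — true.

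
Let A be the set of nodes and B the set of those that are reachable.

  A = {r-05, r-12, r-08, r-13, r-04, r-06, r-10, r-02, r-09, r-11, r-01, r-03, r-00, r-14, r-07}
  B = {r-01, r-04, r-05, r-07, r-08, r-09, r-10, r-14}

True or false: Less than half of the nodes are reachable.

False

The determiner here denotes the relation: |A ∩ B| < |A ∖ B|.
|A| = 15, |A ∩ B| = 8, |A ∖ B| = 7.
8 > 7, so the statement is false.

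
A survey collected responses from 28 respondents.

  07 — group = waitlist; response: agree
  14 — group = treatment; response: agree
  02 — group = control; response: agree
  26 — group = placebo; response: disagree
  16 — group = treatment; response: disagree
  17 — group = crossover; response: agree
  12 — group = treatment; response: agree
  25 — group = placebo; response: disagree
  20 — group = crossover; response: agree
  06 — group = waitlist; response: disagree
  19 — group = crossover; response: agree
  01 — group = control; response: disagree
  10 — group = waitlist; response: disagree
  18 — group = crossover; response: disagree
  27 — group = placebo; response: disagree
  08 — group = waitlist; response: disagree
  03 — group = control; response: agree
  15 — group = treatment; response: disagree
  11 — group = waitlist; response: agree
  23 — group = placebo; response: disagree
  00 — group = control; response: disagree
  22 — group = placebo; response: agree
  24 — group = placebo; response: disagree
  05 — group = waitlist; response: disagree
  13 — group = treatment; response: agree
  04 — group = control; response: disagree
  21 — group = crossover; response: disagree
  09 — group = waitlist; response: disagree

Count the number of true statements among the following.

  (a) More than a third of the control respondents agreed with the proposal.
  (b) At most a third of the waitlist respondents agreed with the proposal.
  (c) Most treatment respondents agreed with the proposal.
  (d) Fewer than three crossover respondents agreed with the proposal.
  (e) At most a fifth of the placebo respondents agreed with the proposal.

(a) control: |A| = 5, |A ∩ B| = 2; needs |A ∩ B| / |A| > 1/3 — true.
(b) waitlist: |A| = 7, |A ∩ B| = 2; needs |A ∩ B| / |A| ≤ 1/3 — true.
(c) treatment: |A| = 5, |A ∩ B| = 3; needs |A ∩ B| > |A ∖ B| — true.
(d) crossover: |A| = 5, |A ∩ B| = 3; needs |A ∩ B| < 3 — false.
(e) placebo: |A| = 6, |A ∩ B| = 1; needs |A ∩ B| / |A| ≤ 1/5 — true.

4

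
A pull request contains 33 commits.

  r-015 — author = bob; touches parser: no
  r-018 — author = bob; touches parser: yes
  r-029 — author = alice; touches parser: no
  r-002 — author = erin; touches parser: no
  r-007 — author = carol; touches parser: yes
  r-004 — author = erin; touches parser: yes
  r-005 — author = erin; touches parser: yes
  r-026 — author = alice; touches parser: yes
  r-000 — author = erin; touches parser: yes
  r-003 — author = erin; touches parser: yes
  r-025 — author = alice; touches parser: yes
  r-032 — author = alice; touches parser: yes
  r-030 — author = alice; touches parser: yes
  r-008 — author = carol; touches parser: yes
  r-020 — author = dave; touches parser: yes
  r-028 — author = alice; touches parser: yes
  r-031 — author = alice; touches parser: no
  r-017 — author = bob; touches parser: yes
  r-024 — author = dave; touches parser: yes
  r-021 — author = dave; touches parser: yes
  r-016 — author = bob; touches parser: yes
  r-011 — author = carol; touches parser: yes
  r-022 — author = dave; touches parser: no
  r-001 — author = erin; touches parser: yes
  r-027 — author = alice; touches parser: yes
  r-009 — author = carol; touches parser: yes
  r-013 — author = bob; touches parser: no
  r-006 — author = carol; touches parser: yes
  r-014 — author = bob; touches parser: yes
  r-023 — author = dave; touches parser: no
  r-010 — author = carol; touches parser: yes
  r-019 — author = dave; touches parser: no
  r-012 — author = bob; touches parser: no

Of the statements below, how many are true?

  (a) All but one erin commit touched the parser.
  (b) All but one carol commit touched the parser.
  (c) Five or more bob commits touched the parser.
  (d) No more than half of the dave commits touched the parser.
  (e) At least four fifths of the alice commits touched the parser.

2

(a) erin: |A| = 6, |A ∩ B| = 5; needs |A ∖ B| = 1 — true.
(b) carol: |A| = 6, |A ∩ B| = 6; needs |A ∖ B| = 1 — false.
(c) bob: |A| = 7, |A ∩ B| = 4; needs |A ∩ B| ≥ 5 — false.
(d) dave: |A| = 6, |A ∩ B| = 3; needs |A ∩ B| ≤ |A ∖ B| — true.
(e) alice: |A| = 8, |A ∩ B| = 6; needs |A ∩ B| / |A| ≥ 4/5 — false.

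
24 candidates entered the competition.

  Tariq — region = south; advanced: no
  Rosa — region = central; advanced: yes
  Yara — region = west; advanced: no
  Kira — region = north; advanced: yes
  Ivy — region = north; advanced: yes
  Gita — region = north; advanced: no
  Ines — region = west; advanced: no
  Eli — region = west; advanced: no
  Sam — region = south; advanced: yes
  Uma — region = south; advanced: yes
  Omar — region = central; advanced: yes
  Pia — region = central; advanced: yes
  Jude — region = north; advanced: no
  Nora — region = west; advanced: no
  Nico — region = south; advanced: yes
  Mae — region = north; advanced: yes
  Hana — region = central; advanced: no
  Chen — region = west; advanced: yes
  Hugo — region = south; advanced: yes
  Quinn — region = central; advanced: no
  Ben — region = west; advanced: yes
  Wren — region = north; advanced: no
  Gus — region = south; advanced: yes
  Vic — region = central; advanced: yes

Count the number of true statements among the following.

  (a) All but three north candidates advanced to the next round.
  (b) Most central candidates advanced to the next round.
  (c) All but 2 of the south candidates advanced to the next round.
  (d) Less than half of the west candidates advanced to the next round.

(a) north: |A| = 6, |A ∩ B| = 3; needs |A ∖ B| = 3 — true.
(b) central: |A| = 6, |A ∩ B| = 4; needs |A ∩ B| > |A ∖ B| — true.
(c) south: |A| = 6, |A ∩ B| = 5; needs |A ∖ B| = 2 — false.
(d) west: |A| = 6, |A ∩ B| = 2; needs |A ∩ B| < |A ∖ B| — true.

3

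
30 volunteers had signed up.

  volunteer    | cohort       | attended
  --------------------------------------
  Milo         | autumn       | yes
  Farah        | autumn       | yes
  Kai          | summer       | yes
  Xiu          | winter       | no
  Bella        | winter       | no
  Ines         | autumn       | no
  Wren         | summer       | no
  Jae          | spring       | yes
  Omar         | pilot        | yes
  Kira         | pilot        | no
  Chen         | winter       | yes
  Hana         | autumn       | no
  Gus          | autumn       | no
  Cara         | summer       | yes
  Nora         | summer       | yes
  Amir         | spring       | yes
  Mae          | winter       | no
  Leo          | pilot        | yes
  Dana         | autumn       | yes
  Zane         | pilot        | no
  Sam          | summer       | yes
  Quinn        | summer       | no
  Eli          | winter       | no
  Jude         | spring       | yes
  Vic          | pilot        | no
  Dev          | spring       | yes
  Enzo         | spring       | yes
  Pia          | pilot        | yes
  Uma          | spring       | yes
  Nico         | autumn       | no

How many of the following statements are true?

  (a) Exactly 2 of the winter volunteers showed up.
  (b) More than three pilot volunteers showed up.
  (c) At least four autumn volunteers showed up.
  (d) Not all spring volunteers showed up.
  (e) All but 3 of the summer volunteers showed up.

(a) winter: |A| = 5, |A ∩ B| = 1; needs |A ∩ B| = 2 — false.
(b) pilot: |A| = 6, |A ∩ B| = 3; needs |A ∩ B| > 3 — false.
(c) autumn: |A| = 7, |A ∩ B| = 3; needs |A ∩ B| ≥ 4 — false.
(d) spring: |A| = 6, |A ∩ B| = 6; needs A ⊄ B (|A ∖ B| ≥ 1) — false.
(e) summer: |A| = 6, |A ∩ B| = 4; needs |A ∖ B| = 3 — false.

0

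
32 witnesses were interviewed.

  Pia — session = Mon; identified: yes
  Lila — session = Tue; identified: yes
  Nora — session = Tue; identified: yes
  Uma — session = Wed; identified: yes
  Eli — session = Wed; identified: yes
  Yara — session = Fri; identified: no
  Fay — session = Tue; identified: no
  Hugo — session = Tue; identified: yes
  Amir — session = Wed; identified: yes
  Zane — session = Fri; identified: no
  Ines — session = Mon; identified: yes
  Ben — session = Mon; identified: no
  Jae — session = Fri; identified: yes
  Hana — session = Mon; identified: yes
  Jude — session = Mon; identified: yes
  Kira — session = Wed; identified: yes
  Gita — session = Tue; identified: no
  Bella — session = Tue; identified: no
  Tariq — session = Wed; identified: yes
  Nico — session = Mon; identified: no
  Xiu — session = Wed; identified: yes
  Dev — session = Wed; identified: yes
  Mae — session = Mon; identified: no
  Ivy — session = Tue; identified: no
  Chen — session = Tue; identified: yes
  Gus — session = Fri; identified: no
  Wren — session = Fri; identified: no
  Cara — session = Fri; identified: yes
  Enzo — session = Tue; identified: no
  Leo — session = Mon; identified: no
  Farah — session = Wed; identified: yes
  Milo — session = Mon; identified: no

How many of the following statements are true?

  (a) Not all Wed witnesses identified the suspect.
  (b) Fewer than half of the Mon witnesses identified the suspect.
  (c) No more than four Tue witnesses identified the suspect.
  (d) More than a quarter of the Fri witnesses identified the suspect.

(a) Wed: |A| = 8, |A ∩ B| = 8; needs A ⊄ B (|A ∖ B| ≥ 1) — false.
(b) Mon: |A| = 9, |A ∩ B| = 4; needs |A ∩ B| < |A ∖ B| — true.
(c) Tue: |A| = 9, |A ∩ B| = 4; needs |A ∩ B| ≤ 4 — true.
(d) Fri: |A| = 6, |A ∩ B| = 2; needs |A ∩ B| / |A| > 1/4 — true.

3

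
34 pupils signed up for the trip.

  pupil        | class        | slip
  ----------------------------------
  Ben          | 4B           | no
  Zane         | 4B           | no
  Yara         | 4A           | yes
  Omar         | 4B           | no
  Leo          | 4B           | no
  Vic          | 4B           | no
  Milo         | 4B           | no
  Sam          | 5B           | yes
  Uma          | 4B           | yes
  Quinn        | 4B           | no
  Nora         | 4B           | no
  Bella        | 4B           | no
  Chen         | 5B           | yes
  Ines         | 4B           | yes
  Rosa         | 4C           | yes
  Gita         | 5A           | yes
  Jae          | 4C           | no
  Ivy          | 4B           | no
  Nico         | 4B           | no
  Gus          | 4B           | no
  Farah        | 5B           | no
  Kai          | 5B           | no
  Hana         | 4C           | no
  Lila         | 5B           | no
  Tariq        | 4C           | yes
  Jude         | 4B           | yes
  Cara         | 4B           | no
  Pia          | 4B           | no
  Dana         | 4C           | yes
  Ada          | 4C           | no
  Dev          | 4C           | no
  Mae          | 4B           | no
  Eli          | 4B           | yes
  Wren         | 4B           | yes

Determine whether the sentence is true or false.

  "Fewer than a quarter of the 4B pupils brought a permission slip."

The determiner here denotes the relation: |A ∩ B| / |A| < 1/4.
|A| = 20, |A ∩ B| = 5, |A ∖ B| = 15.
|A ∩ B|/|A| = 5/20, so the statement is false.

False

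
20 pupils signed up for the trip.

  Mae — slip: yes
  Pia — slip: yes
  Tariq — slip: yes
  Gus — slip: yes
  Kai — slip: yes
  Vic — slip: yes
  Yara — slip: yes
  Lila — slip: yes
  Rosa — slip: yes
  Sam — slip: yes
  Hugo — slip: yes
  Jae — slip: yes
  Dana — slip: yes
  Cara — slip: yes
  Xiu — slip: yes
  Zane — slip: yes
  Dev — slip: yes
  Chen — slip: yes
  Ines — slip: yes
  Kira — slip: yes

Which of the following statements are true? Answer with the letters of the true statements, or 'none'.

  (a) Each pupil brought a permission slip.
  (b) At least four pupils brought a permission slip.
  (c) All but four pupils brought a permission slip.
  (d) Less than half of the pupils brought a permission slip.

|A| = 20, |A ∩ B| = 20, |A ∖ B| = 0.
(a) A ⊆ B, i.e. every element of A is in B (|A ∖ B| = 0): holds.
(b) |A ∩ B| ≥ 4: holds.
(c) |A ∖ B| = 4: fails.
(d) |A ∩ B| < |A ∖ B|: fails.

(a), (b)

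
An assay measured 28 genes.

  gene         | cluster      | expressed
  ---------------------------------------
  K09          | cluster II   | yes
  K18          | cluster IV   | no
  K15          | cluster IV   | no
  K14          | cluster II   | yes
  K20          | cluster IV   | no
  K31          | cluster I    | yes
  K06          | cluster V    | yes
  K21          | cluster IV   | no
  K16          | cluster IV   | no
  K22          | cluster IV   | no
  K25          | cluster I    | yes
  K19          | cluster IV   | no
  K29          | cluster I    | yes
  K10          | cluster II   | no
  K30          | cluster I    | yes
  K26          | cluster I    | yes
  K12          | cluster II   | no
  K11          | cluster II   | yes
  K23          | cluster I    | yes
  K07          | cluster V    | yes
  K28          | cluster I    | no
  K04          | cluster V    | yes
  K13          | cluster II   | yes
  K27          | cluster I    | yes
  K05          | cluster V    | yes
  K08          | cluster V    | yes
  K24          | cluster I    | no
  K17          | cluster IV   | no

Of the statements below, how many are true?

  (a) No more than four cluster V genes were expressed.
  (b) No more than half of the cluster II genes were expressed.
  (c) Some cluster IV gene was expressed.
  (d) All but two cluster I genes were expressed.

(a) cluster V: |A| = 5, |A ∩ B| = 5; needs |A ∩ B| ≤ 4 — false.
(b) cluster II: |A| = 6, |A ∩ B| = 4; needs |A ∩ B| ≤ |A ∖ B| — false.
(c) cluster IV: |A| = 8, |A ∩ B| = 0; needs A ∩ B ≠ ∅ (|A ∩ B| ≥ 1) — false.
(d) cluster I: |A| = 9, |A ∩ B| = 7; needs |A ∖ B| = 2 — true.

1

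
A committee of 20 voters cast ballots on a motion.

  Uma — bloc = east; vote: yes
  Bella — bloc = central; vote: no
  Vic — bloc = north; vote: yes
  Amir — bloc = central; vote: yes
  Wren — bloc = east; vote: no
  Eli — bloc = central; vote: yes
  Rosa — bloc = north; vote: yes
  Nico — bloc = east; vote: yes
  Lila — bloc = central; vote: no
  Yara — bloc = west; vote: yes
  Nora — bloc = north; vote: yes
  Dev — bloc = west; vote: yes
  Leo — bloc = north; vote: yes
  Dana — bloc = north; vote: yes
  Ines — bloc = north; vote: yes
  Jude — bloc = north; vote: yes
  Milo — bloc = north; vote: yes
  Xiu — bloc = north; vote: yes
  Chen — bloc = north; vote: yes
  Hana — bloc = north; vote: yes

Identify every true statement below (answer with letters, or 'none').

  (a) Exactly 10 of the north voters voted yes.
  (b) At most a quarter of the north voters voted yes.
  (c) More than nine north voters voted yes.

|A| = 11, |A ∩ B| = 11, |A ∖ B| = 0.
(a) |A ∩ B| = 10: fails.
(b) |A ∩ B| / |A| ≤ 1/4: fails.
(c) |A ∩ B| > 9: holds.

(c)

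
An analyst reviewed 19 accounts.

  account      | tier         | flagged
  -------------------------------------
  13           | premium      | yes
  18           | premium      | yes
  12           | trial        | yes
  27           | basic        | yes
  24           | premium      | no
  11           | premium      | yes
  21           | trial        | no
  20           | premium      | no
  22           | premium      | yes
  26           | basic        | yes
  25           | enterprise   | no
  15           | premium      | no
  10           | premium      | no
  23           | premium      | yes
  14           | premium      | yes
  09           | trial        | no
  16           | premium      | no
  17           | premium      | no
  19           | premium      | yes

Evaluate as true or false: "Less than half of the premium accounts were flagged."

'Less than half of the premium accounts were flagged' holds iff |A ∩ B| < |A ∖ B|.
A (the restrictor) = {13, 18, 24, 11, 20, 22, 15, 10, 23, 14, 16, 17, 19}, |A| = 13.
A ∩ B = {13, 18, 11, 22, 23, 14, 19}, so |A ∩ B| = 7.
A ∖ B = {24, 20, 15, 10, 16, 17}, so |A ∖ B| = 6.
7 > 6, so the statement is false.

False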